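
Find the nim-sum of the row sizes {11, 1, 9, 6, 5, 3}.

Nim-sum: 11 ⊕ 1 ⊕ 9 ⊕ 6 ⊕ 5 ⊕ 3 = 3.

3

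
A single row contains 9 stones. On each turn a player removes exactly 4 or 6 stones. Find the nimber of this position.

Build the Grundy sequence with g(k) = mex{g(k−s) : s ∈ {4, 6}, s ≤ k}:
k:     0  1  2  3  4  5  6  7  8  9
g(k):  0  0  0  0  1  1  1  1  2  2
So g(9) = 2.

2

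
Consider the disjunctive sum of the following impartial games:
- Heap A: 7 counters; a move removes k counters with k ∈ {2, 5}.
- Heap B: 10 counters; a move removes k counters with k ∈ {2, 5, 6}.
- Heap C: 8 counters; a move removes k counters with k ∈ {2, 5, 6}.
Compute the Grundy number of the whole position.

For heap A, compute g(0), g(1), … with moves {2, 5}:
k:     0  1  2  3  4  5  6  7
g(k):  0  0  1  1  0  2  1  0
So g(7) = 0.
For heap B, compute g(0), g(1), … with moves {2, 5, 6}:
g(0) = mex{} = 0
g(1) = mex{} = 0
g(2) = mex{0} = 1
g(3) = mex{0} = 1
g(4) = mex{1} = 0
g(5) = mex{0,1} = 2
g(6) = mex{0} = 1
g(7) = mex{0,1,2} = 3
g(8) = mex{1} = 0
g(9) = mex{0,1,3} = 2
g(10) = mex{0,2} = 1
So g(10) = 1.
Grundy values for heap C (subtraction set {2, 5, 6}):
g(0) = mex{} = 0
g(1) = mex{} = 0
g(2) = mex{0} = 1
g(3) = mex{0} = 1
g(4) = mex{1} = 0
g(5) = mex{0,1} = 2
g(6) = mex{0} = 1
g(7) = mex{0,1,2} = 3
g(8) = mex{1} = 0
So g(8) = 0.
The value of a disjunctive sum is the nim-sum of the parts.
Combined value = 0 XOR 1 XOR 0 = 1.

1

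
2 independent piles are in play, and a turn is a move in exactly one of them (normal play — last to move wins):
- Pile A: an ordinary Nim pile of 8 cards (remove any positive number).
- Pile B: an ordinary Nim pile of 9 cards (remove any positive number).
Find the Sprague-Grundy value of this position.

1

Pile A is a plain Nim pile of size 8, so its Grundy value is 8.
Pile B is a plain Nim pile of size 9, so its Grundy value is 9.
The value of a disjunctive sum is the nim-sum of the parts.
Combined value = 8 ⊕ 9 = 1.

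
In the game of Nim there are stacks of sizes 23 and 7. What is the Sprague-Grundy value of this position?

Bitwise XOR of the heap sizes:
  10111  (23)
  00111  (7)
  -----
  10000  (16)

16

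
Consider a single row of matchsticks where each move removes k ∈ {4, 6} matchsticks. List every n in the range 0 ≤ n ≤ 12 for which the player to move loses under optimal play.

0, 1, 2, 3, 10, 11, 12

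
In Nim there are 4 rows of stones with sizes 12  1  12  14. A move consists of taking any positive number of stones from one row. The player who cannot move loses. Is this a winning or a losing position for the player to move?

Winning position

Write each in binary and XOR column by column:
  1100  (12)
  0001  (1)
  1100  (12)
  1110  (14)
  ----
  1111  (15)
The nim-sum is 15 ≠ 0, so this is an N-position: the player to move can win.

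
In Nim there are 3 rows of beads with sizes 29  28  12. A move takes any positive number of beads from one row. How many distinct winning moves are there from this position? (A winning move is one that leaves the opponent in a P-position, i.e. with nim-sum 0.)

Nim-sum: 29 XOR 28 XOR 12 = 13.
The overall nim-sum is X = 13. A row of size p has a winning move iff p XOR X < p (reduce it to p XOR X).
  29: 29 XOR 13 = 16 < 29 — winning move (to 16).
  28: 28 XOR 13 = 17 < 28 — winning move (to 17).
  12: 12 XOR 13 = 1 < 12 — winning move (to 1).
That gives 3 winning moves.

3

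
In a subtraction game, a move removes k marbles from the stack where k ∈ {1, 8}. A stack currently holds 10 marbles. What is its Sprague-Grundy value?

1

Compute g(0), g(1), … for moves {1, 8}:
k:     0  1  2  3  4  5  6  7  8  9 10
g(k):  0  1  0  1  0  1  0  1  2  0  1
So g(10) = 1.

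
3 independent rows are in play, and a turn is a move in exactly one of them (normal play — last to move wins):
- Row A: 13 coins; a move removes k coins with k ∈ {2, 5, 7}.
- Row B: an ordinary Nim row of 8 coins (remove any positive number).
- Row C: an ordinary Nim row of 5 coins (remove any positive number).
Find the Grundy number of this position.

13

For row A, compute g(0), g(1), … with moves {2, 5, 7}:
g(0) = mex{} = 0
g(1) = mex{} = 0
g(2) = mex{0} = 1
g(3) = mex{0} = 1
g(4) = mex{1} = 0
g(5) = mex{0,1} = 2
g(6) = mex{0} = 1
g(7) = mex{0,1,2} = 3
g(8) = mex{0,1} = 2
g(9) = mex{0,1,3} = 2
g(10) = mex{1,2} = 0
g(11) = mex{0,1,2} = 3
g(12) = mex{0,2,3} = 1
g(13) = mex{1,2,3} = 0
So g(13) = 0.
Row B is a plain Nim row of size 8, so its Grundy value is 8.
Row C is a plain Nim row of size 5, so its Grundy value is 5.
The value of a disjunctive sum is the nim-sum of the parts.
Combined value = 0 ⊕ 8 ⊕ 5 = 13.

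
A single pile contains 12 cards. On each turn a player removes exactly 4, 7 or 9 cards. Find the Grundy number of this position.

3

Build the Grundy sequence with g(k) = mex{g(k−s) : s ∈ {4, 7, 9}, s ≤ k}:
g(0) = mex{} = 0
g(1) = mex{} = 0
g(2) = mex{} = 0
g(3) = mex{} = 0
g(4) = mex{0} = 1
g(5) = mex{0} = 1
g(6) = mex{0} = 1
g(7) = mex{0} = 1
g(8) = mex{0,1} = 2
g(9) = mex{0,1} = 2
g(10) = mex{0,1} = 2
g(11) = mex{0,1} = 2
g(12) = mex{0,1,2} = 3
So g(12) = 3.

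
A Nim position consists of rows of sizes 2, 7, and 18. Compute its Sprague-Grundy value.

Nim-sum: 2 ^ 7 ^ 18 = 23.

23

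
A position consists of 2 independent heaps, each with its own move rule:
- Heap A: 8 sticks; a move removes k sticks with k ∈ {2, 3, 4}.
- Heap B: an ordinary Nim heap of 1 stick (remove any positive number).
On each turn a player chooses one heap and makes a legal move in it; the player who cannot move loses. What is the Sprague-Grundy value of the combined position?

0

For heap A, compute g(0), g(1), … with moves {2, 3, 4}:
k:     0  1  2  3  4  5  6  7  8
g(k):  0  0  1  1  2  2  0  0  1
So g(8) = 1.
Heap B is a plain Nim heap of size 1, so its Grundy value is 1.
By the Sprague-Grundy theorem, the Grundy value of a sum of independent games is the XOR of the component values.
Combined value = 1 ⊕ 1 = 0.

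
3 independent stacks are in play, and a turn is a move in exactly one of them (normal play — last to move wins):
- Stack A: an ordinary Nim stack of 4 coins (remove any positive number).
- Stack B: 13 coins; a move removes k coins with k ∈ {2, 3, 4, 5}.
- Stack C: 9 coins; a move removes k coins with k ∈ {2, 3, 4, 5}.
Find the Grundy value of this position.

Stack A is a plain Nim stack of size 4, so its Grundy value is 4.
For stack B, compute g(0), g(1), … with moves {2, 3, 4, 5}:
g(0) = mex{} = 0
g(1) = mex{} = 0
g(2) = mex{0} = 1
g(3) = mex{0} = 1
g(4) = mex{0,1} = 2
g(5) = mex{0,1} = 2
g(6) = mex{0,1,2} = 3
g(7) = mex{1,2} = 0
g(8) = mex{1,2,3} = 0
g(9) = mex{0,2,3} = 1
g(10) = mex{0,2,3} = 1
g(11) = mex{0,1,3} = 2
g(12) = mex{0,1} = 2
g(13) = mex{0,1,2} = 3
So g(13) = 3.
For stack C, compute g(0), g(1), … with moves {2, 3, 4, 5}:
g(0) = mex{} = 0
g(1) = mex{} = 0
g(2) = mex{0} = 1
g(3) = mex{0} = 1
g(4) = mex{0,1} = 2
g(5) = mex{0,1} = 2
g(6) = mex{0,1,2} = 3
g(7) = mex{1,2} = 0
g(8) = mex{1,2,3} = 0
g(9) = mex{0,2,3} = 1
So g(9) = 1.
By the Sprague-Grundy theorem, the Grundy value of a sum of independent games is the XOR of the component values.
Combined value = 4 XOR 3 XOR 1 = 6.

6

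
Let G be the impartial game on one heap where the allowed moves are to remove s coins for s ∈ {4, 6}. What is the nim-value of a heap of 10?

0

Build the Grundy sequence with g(k) = mex{g(k−s) : s ∈ {4, 6}, s ≤ k}:
g(0) = mex{} = 0
g(1) = mex{} = 0
g(2) = mex{} = 0
g(3) = mex{} = 0
g(4) = mex{0} = 1
g(5) = mex{0} = 1
g(6) = mex{0} = 1
g(7) = mex{0} = 1
g(8) = mex{0,1} = 2
g(9) = mex{0,1} = 2
g(10) = mex{1} = 0
So g(10) = 0.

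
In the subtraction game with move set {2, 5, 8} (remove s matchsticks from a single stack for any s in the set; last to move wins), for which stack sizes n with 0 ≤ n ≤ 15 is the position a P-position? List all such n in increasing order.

Grundy values for subtraction set {2, 5, 8}:
k:     0  1  2  3  4  5  6  7  8  9 10 11 12 13 14 15
g(k):  0  0  1  1  0  2  1  0  2  1  0  0  1  1  0  2
The P-positions (g = 0) in 0..15 are 0, 1, 4, 7, 10, 11, 14.

0, 1, 4, 7, 10, 11, 14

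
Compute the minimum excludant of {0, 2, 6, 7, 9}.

1

0 is in the set but 1 is not, so the mex is 1.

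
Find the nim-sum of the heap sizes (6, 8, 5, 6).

13

Nim-sum: 6 XOR 8 XOR 5 XOR 6 = 13.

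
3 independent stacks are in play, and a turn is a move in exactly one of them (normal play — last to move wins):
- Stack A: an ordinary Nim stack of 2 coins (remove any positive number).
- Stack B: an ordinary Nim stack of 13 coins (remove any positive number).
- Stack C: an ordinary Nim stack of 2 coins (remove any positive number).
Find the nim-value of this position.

13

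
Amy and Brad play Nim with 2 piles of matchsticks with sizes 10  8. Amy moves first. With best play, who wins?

Compute the nim-sum pairwise:
10 XOR 8 = 2
The nim-sum is 2 ≠ 0, so this is an N-position: the player to move can win; Amy has a winning move.

Amy wins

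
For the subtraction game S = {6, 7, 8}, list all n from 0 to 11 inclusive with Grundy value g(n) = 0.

0, 1, 2, 3, 4, 5

Compute g(0), g(1), … for moves {6, 7, 8}:
g(0) = mex{} = 0
g(1) = mex{} = 0
g(2) = mex{} = 0
g(3) = mex{} = 0
g(4) = mex{} = 0
g(5) = mex{} = 0
g(6) = mex{0} = 1
g(7) = mex{0} = 1
g(8) = mex{0} = 1
g(9) = mex{0} = 1
g(10) = mex{0} = 1
g(11) = mex{0} = 1
The P-positions (g = 0) in 0..11 are 0, 1, 2, 3, 4, 5.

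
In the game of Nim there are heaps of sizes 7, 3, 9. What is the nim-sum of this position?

Bitwise XOR of the heap sizes:
  0111  (7)
  0011  (3)
  1001  (9)
  ----
  1101  (13)

13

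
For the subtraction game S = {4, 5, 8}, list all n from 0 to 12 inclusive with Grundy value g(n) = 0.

0, 1, 2, 3, 12

Grundy values for subtraction set {4, 5, 8}:
k:     0  1  2  3  4  5  6  7  8  9 10 11 12
g(k):  0  0  0  0  1  1  1  1  2  2  2  2  0
The P-positions (g = 0) in 0..12 are 0, 1, 2, 3, 12.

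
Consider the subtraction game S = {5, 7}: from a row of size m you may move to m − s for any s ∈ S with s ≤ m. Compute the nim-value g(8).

1

Grundy values for subtraction set {5, 7}:
g(0) = mex{} = 0
g(1) = mex{} = 0
g(2) = mex{} = 0
g(3) = mex{} = 0
g(4) = mex{} = 0
g(5) = mex{0} = 1
g(6) = mex{0} = 1
g(7) = mex{0} = 1
g(8) = mex{0} = 1
So g(8) = 1.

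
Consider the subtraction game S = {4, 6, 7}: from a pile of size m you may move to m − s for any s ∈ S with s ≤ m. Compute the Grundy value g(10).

Compute g(0), g(1), … for moves {4, 6, 7}:
k:     0  1  2  3  4  5  6  7  8  9 10
g(k):  0  0  0  0  1  1  1  1  2  2  2
So g(10) = 2.

2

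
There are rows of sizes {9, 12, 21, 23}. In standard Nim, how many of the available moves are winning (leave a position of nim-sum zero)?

Nim-sum: 9 ⊕ 12 ⊕ 21 ⊕ 23 = 7.
The overall nim-sum is X = 7. A row of size p has a winning move iff p XOR X < p (reduce it to p XOR X).
  9: 9 XOR 7 = 14 ≥ 9 — no move.
  12: 12 XOR 7 = 11 < 12 — winning move (to 11).
  21: 21 XOR 7 = 18 < 21 — winning move (to 18).
  23: 23 XOR 7 = 16 < 23 — winning move (to 16).
That gives 3 winning moves.

3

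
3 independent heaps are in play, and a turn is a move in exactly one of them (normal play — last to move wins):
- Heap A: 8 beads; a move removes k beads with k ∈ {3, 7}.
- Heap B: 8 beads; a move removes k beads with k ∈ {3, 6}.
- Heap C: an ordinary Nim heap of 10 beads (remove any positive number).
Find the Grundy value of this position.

Build the Grundy sequence for heap A with g(k) = mex{g(k−s) : s ∈ {3, 7}, s ≤ k}:
g(0) = mex{} = 0
g(1) = mex{} = 0
g(2) = mex{} = 0
g(3) = mex{0} = 1
g(4) = mex{0} = 1
g(5) = mex{0} = 1
g(6) = mex{1} = 0
g(7) = mex{0,1} = 2
g(8) = mex{0,1} = 2
So g(8) = 2.
Grundy values for heap B (subtraction set {3, 6}):
k:     0  1  2  3  4  5  6  7  8
g(k):  0  0  0  1  1  1  2  2  2
So g(8) = 2.
Heap C is a plain Nim heap of size 10, so its Grundy value is 10.
By the Sprague-Grundy theorem, the Grundy value of a sum of independent games is the XOR of the component values.
Combined value = 2 XOR 2 XOR 10 = 10.

10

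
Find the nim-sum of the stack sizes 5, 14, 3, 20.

Nim-sum: 5 ⊕ 14 ⊕ 3 ⊕ 20 = 28.

28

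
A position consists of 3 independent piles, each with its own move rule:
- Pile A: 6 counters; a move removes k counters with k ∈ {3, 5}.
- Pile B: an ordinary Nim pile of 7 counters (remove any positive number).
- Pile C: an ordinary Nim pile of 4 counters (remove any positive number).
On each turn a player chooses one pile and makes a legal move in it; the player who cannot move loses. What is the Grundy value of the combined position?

1

Grundy values for pile A (subtraction set {3, 5}):
k:     0  1  2  3  4  5  6
g(k):  0  0  0  1  1  1  2
So g(6) = 2.
Pile B is a plain Nim pile of size 7, so its Grundy value is 7.
Pile C is a plain Nim pile of size 4, so its Grundy value is 4.
The value of a disjunctive sum is the nim-sum of the parts.
Combined value = 2 ⊕ 7 ⊕ 4 = 1.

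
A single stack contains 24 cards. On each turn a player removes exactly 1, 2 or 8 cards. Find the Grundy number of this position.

0

Compute g(0), g(1), … for moves {1, 2, 8}:
k:     0  1  2  3  4  5  6  7  8  9 10 11 12 13 14 15 16 17 18 19 20 21 22 23 24
g(k):  0  1  2  0  1  2  0  1  2  0  1  2  0  1  2  0  1  2  0  1  2  0  1  2  0
So g(24) = 0.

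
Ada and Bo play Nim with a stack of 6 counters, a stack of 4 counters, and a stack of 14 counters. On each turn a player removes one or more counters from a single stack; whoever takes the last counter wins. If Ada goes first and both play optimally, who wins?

Write each in binary and XOR column by column:
  0110  (6)
  0100  (4)
  1110  (14)
  ----
  1100  (12)
The nim-sum is 12 ≠ 0, so this is an N-position: the player to move can win; Ada has a winning move.

Ada wins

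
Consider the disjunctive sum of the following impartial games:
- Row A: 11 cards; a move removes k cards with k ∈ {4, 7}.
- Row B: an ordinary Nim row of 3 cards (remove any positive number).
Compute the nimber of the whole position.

For row A, compute g(0), g(1), … with moves {4, 7}:
k:     0  1  2  3  4  5  6  7  8  9 10 11
g(k):  0  0  0  0  1  1  1  1  2  2  2  0
So g(11) = 0.
Row B is a plain Nim row of size 3, so its Grundy value is 3.
The value of a disjunctive sum is the nim-sum of the parts.
Combined value = 0 XOR 3 = 3.

3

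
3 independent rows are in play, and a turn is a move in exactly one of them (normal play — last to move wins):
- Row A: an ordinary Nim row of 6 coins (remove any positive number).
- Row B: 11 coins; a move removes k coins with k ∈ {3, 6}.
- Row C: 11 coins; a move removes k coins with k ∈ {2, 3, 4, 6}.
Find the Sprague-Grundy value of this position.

7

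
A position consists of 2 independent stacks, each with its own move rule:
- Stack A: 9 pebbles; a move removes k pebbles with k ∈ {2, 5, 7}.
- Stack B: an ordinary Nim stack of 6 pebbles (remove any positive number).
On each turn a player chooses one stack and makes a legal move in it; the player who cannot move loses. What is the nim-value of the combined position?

Build the Grundy sequence for stack A with g(k) = mex{g(k−s) : s ∈ {2, 5, 7}, s ≤ k}:
k:     0  1  2  3  4  5  6  7  8  9
g(k):  0  0  1  1  0  2  1  3  2  2
So g(9) = 2.
Stack B is a plain Nim stack of size 6, so its Grundy value is 6.
By the Sprague-Grundy theorem, the Grundy value of a sum of independent games is the XOR of the component values.
Combined value = 2 ⊕ 6 = 4.

4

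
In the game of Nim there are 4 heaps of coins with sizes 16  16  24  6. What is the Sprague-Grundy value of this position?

30

Nim-sum: 16 ^ 16 ^ 24 ^ 6 = 30.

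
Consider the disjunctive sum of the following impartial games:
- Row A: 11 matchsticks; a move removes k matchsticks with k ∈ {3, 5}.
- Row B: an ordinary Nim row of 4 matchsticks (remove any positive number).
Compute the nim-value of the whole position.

5

Build the Grundy sequence for row A with g(k) = mex{g(k−s) : s ∈ {3, 5}, s ≤ k}:
k:     0  1  2  3  4  5  6  7  8  9 10 11
g(k):  0  0  0  1  1  1  2  2  0  0  0  1
So g(11) = 1.
Row B is a plain Nim row of size 4, so its Grundy value is 4.
The value of a disjunctive sum is the nim-sum of the parts.
Combined value = 1 ⊕ 4 = 5.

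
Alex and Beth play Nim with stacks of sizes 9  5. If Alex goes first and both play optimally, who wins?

Alex wins

Nim-sum: 9 ⊕ 5 = 12.
The nim-sum is 12 ≠ 0, so this is an N-position: the player to move can win; Alex has a winning move.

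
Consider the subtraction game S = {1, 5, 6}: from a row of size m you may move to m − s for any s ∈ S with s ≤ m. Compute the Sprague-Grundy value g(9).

3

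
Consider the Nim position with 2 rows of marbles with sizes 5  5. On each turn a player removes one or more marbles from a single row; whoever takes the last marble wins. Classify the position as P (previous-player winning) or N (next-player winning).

Compute the nim-sum pairwise:
5 ⊕ 5 = 0
The nim-sum is 0, so this is a P-position: the player to move is in a losing position under optimal play.

P-position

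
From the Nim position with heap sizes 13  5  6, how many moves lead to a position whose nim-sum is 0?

Compute the nim-sum pairwise:
13 ⊕ 5 = 8
8 ⊕ 6 = 14
The overall nim-sum is X = 14. A heap of size p has a winning move iff p XOR X < p (reduce it to p XOR X).
  13: 13 XOR 14 = 3 < 13 — winning move (to 3).
  5: 5 XOR 14 = 11 ≥ 5 — no move.
  6: 6 XOR 14 = 8 ≥ 6 — no move.
That gives 1 winning move.

1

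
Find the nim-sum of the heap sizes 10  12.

Compute the nim-sum pairwise:
10 ⊕ 12 = 6

6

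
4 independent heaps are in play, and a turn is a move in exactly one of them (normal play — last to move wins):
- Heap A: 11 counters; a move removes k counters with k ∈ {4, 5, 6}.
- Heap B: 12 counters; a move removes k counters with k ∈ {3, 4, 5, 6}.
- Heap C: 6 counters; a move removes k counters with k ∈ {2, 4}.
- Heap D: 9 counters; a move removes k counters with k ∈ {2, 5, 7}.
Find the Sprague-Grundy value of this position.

3

Grundy values for heap A (subtraction set {4, 5, 6}):
g(0) = mex{} = 0
g(1) = mex{} = 0
g(2) = mex{} = 0
g(3) = mex{} = 0
g(4) = mex{0} = 1
g(5) = mex{0} = 1
g(6) = mex{0} = 1
g(7) = mex{0} = 1
g(8) = mex{0,1} = 2
g(9) = mex{0,1} = 2
g(10) = mex{1} = 0
g(11) = mex{1} = 0
So g(11) = 0.
Grundy values for heap B (subtraction set {3, 4, 5, 6}):
k:     0  1  2  3  4  5  6  7  8  9 10 11 12
g(k):  0  0  0  1  1  1  2  2  2  0  0  0  1
So g(12) = 1.
For heap C, compute g(0), g(1), … with moves {2, 4}:
k:     0  1  2  3  4  5  6
g(k):  0  0  1  1  2  2  0
So g(6) = 0.
For heap D, compute g(0), g(1), … with moves {2, 5, 7}:
k:     0  1  2  3  4  5  6  7  8  9
g(k):  0  0  1  1  0  2  1  3  2  2
So g(9) = 2.
By the Sprague-Grundy theorem, the Grundy value of a sum of independent games is the XOR of the component values.
Combined value = 0 XOR 1 XOR 0 XOR 2 = 3.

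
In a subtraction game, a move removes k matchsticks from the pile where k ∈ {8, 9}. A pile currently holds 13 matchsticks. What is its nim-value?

1

Grundy values for subtraction set {8, 9}:
k:     0  1  2  3  4  5  6  7  8  9 10 11 12 13
g(k):  0  0  0  0  0  0  0  0  1  1  1  1  1  1
So g(13) = 1.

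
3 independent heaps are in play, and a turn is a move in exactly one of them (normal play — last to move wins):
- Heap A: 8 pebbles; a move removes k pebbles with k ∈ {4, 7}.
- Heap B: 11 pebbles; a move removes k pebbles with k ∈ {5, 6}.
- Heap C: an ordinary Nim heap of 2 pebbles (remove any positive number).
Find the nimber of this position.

0

Grundy values for heap A (subtraction set {4, 7}):
k:     0  1  2  3  4  5  6  7  8
g(k):  0  0  0  0  1  1  1  1  2
So g(8) = 2.
For heap B, compute g(0), g(1), … with moves {5, 6}:
k:     0  1  2  3  4  5  6  7  8  9 10 11
g(k):  0  0  0  0  0  1  1  1  1  1  2  0
So g(11) = 0.
Heap C is a plain Nim heap of size 2, so its Grundy value is 2.
By the Sprague-Grundy theorem, the Grundy value of a sum of independent games is the XOR of the component values.
Combined value = 2 XOR 0 XOR 2 = 0.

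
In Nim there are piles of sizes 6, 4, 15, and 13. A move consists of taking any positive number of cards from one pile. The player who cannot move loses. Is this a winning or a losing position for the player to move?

Losing position

Nim-sum: 6 ^ 4 ^ 15 ^ 13 = 0.
The nim-sum is 0, so this is a P-position: the player to move is in a losing position under optimal play.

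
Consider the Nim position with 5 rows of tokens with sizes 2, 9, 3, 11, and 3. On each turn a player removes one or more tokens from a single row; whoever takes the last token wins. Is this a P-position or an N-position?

Nim-sum: 2 ^ 9 ^ 3 ^ 11 ^ 3 = 0.
The nim-sum is 0, so this is a P-position: the player to move is in a losing position under optimal play.

P-position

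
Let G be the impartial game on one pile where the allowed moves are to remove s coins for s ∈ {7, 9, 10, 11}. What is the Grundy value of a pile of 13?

Build the Grundy sequence with g(k) = mex{g(k−s) : s ∈ {7, 9, 10, 11}, s ≤ k}:
g(0) = mex{} = 0
g(1) = mex{} = 0
g(2) = mex{} = 0
g(3) = mex{} = 0
g(4) = mex{} = 0
g(5) = mex{} = 0
g(6) = mex{} = 0
g(7) = mex{0} = 1
g(8) = mex{0} = 1
g(9) = mex{0} = 1
g(10) = mex{0} = 1
g(11) = mex{0} = 1
g(12) = mex{0} = 1
g(13) = mex{0} = 1
So g(13) = 1.

1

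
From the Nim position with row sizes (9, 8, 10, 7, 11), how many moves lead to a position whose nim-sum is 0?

Write each in binary and XOR column by column:
  1001  (9)
  1000  (8)
  1010  (10)
  0111  (7)
  1011  (11)
  ----
  0111  (7)
The overall nim-sum is X = 7. A row of size p has a winning move iff p XOR X < p (reduce it to p XOR X).
  9: 9 XOR 7 = 14 ≥ 9 — no move.
  8: 8 XOR 7 = 15 ≥ 8 — no move.
  10: 10 XOR 7 = 13 ≥ 10 — no move.
  7: 7 XOR 7 = 0 < 7 — winning move (to 0).
  11: 11 XOR 7 = 12 ≥ 11 — no move.
That gives 1 winning move.

1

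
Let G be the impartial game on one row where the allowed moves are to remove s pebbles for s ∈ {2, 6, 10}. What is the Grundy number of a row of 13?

Build the Grundy sequence with g(k) = mex{g(k−s) : s ∈ {2, 6, 10}, s ≤ k}:
k:     0  1  2  3  4  5  6  7  8  9 10 11 12 13
g(k):  0  0  1  1  0  0  1  1  0  0  1  1  0  0
So g(13) = 0.

0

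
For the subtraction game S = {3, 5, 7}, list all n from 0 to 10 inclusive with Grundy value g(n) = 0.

0, 1, 2, 10

Compute g(0), g(1), … for moves {3, 5, 7}:
g(0) = mex{} = 0
g(1) = mex{} = 0
g(2) = mex{} = 0
g(3) = mex{0} = 1
g(4) = mex{0} = 1
g(5) = mex{0} = 1
g(6) = mex{0,1} = 2
g(7) = mex{0,1} = 2
g(8) = mex{0,1} = 2
g(9) = mex{0,1,2} = 3
g(10) = mex{1,2} = 0
The P-positions (g = 0) in 0..10 are 0, 1, 2, 10.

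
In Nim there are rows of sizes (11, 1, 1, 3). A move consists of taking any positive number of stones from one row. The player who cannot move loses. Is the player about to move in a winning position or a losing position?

Winning position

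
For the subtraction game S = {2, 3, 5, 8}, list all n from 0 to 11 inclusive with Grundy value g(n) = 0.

Compute g(0), g(1), … for moves {2, 3, 5, 8}:
g(0) = mex{} = 0
g(1) = mex{} = 0
g(2) = mex{0} = 1
g(3) = mex{0} = 1
g(4) = mex{0,1} = 2
g(5) = mex{0,1} = 2
g(6) = mex{0,1,2} = 3
g(7) = mex{1,2} = 0
g(8) = mex{0,1,2,3} = 4
g(9) = mex{0,2,3} = 1
g(10) = mex{0,1,2,4} = 3
g(11) = mex{1,3,4} = 0
The P-positions (g = 0) in 0..11 are 0, 1, 7, 11.

0, 1, 7, 11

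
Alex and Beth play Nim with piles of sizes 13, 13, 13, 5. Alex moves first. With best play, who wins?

Alex wins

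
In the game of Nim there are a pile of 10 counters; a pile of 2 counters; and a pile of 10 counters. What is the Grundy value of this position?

2

Compute the nim-sum pairwise:
10 ^ 2 = 8
8 ^ 10 = 2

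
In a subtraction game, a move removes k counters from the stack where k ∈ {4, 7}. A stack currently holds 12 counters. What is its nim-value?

0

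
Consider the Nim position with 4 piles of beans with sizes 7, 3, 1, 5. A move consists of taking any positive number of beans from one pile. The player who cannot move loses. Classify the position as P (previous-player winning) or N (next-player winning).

Nim-sum: 7 ^ 3 ^ 1 ^ 5 = 0.
The nim-sum is 0, so this is a P-position: the player to move is in a losing position under optimal play.

P-position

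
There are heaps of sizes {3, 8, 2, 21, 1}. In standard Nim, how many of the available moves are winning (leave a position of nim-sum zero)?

1

Compute the nim-sum pairwise:
3 ⊕ 8 = 11
11 ⊕ 2 = 9
9 ⊕ 21 = 28
28 ⊕ 1 = 29
The overall nim-sum is X = 29. A heap of size p has a winning move iff p XOR X < p (reduce it to p XOR X).
  3: 3 XOR 29 = 30 ≥ 3 — no move.
  8: 8 XOR 29 = 21 ≥ 8 — no move.
  2: 2 XOR 29 = 31 ≥ 2 — no move.
  21: 21 XOR 29 = 8 < 21 — winning move (to 8).
  1: 1 XOR 29 = 28 ≥ 1 — no move.
That gives 1 winning move.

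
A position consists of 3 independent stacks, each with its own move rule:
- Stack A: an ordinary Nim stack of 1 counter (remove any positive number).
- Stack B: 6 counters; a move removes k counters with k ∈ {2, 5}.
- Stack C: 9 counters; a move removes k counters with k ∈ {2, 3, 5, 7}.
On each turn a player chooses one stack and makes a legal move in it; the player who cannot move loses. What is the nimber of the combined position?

0

Stack A is a plain Nim stack of size 1, so its Grundy value is 1.
For stack B, compute g(0), g(1), … with moves {2, 5}:
g(0) = mex{} = 0
g(1) = mex{} = 0
g(2) = mex{0} = 1
g(3) = mex{0} = 1
g(4) = mex{1} = 0
g(5) = mex{0,1} = 2
g(6) = mex{0} = 1
So g(6) = 1.
For stack C, compute g(0), g(1), … with moves {2, 3, 5, 7}:
g(0) = mex{} = 0
g(1) = mex{} = 0
g(2) = mex{0} = 1
g(3) = mex{0} = 1
g(4) = mex{0,1} = 2
g(5) = mex{0,1} = 2
g(6) = mex{0,1,2} = 3
g(7) = mex{0,1,2} = 3
g(8) = mex{0,1,2,3} = 4
g(9) = mex{1,2,3} = 0
So g(9) = 0.
The value of a disjunctive sum is the nim-sum of the parts.
Combined value = 1 ⊕ 1 ⊕ 0 = 0.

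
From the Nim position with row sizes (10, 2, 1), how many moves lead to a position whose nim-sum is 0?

1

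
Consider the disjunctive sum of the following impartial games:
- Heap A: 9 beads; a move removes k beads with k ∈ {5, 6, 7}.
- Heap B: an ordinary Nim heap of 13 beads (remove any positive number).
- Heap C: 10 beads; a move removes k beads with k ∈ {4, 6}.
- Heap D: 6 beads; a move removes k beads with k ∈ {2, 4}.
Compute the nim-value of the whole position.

Grundy values for heap A (subtraction set {5, 6, 7}):
k:     0  1  2  3  4  5  6  7  8  9
g(k):  0  0  0  0  0  1  1  1  1  1
So g(9) = 1.
Heap B is a plain Nim heap of size 13, so its Grundy value is 13.
Grundy values for heap C (subtraction set {4, 6}):
k:     0  1  2  3  4  5  6  7  8  9 10
g(k):  0  0  0  0  1  1  1  1  2  2  0
So g(10) = 0.
For heap D, compute g(0), g(1), … with moves {2, 4}:
g(0) = mex{} = 0
g(1) = mex{} = 0
g(2) = mex{0} = 1
g(3) = mex{0} = 1
g(4) = mex{0,1} = 2
g(5) = mex{0,1} = 2
g(6) = mex{1,2} = 0
So g(6) = 0.
The value of a disjunctive sum is the nim-sum of the parts.
Combined value = 1 ⊕ 13 ⊕ 0 ⊕ 0 = 12.

12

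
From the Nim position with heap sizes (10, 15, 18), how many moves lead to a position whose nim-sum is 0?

Compute the nim-sum pairwise:
10 XOR 15 = 5
5 XOR 18 = 23
The overall nim-sum is X = 23. A heap of size p has a winning move iff p XOR X < p (reduce it to p XOR X).
  10: 10 XOR 23 = 29 ≥ 10 — no move.
  15: 15 XOR 23 = 24 ≥ 15 — no move.
  18: 18 XOR 23 = 5 < 18 — winning move (to 5).
That gives 1 winning move.

1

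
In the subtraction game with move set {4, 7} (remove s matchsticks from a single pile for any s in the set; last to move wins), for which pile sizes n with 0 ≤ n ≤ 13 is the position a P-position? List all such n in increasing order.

Build the Grundy sequence with g(k) = mex{g(k−s) : s ∈ {4, 7}, s ≤ k}:
g(0) = mex{} = 0
g(1) = mex{} = 0
g(2) = mex{} = 0
g(3) = mex{} = 0
g(4) = mex{0} = 1
g(5) = mex{0} = 1
g(6) = mex{0} = 1
g(7) = mex{0} = 1
g(8) = mex{0,1} = 2
g(9) = mex{0,1} = 2
g(10) = mex{0,1} = 2
g(11) = mex{1} = 0
g(12) = mex{1,2} = 0
g(13) = mex{1,2} = 0
The P-positions (g = 0) in 0..13 are 0, 1, 2, 3, 11, 12, 13.

0, 1, 2, 3, 11, 12, 13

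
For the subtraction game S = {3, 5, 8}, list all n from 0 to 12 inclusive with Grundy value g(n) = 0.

Build the Grundy sequence with g(k) = mex{g(k−s) : s ∈ {3, 5, 8}, s ≤ k}:
k:     0  1  2  3  4  5  6  7  8  9 10 11 12
g(k):  0  0  0  1  1  1  2  2  2  3  3  0  0
The P-positions (g = 0) in 0..12 are 0, 1, 2, 11, 12.

0, 1, 2, 11, 12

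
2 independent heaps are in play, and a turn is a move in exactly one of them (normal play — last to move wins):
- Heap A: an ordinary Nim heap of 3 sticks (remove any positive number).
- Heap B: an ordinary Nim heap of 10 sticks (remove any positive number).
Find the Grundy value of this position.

9

Heap A is a plain Nim heap of size 3, so its Grundy value is 3.
Heap B is a plain Nim heap of size 10, so its Grundy value is 10.
The value of a disjunctive sum is the nim-sum of the parts.
Combined value = 3 XOR 10 = 9.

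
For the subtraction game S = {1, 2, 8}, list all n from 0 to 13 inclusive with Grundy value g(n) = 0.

0, 3, 6, 9, 12

Grundy values for subtraction set {1, 2, 8}:
k:     0  1  2  3  4  5  6  7  8  9 10 11 12 13
g(k):  0  1  2  0  1  2  0  1  2  0  1  2  0  1
The P-positions (g = 0) in 0..13 are 0, 3, 6, 9, 12.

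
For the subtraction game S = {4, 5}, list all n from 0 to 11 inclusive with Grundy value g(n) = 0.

Build the Grundy sequence with g(k) = mex{g(k−s) : s ∈ {4, 5}, s ≤ k}:
k:     0  1  2  3  4  5  6  7  8  9 10 11
g(k):  0  0  0  0  1  1  1  1  2  0  0  0
The P-positions (g = 0) in 0..11 are 0, 1, 2, 3, 9, 10, 11.

0, 1, 2, 3, 9, 10, 11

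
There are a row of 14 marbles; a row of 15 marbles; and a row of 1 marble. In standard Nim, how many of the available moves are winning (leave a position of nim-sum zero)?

0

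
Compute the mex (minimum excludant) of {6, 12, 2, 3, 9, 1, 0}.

4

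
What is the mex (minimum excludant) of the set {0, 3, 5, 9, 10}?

0 is in the set but 1 is not, so the mex is 1.

1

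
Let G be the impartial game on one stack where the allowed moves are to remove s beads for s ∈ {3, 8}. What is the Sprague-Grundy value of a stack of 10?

1

Grundy values for subtraction set {3, 8}:
k:     0  1  2  3  4  5  6  7  8  9 10
g(k):  0  0  0  1  1  1  0  0  2  1  1
So g(10) = 1.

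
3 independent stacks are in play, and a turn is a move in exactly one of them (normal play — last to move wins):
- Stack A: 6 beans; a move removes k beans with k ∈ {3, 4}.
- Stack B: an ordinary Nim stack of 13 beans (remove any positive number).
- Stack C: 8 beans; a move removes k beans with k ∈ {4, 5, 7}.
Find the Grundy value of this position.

13

For stack A, compute g(0), g(1), … with moves {3, 4}:
g(0) = mex{} = 0
g(1) = mex{} = 0
g(2) = mex{} = 0
g(3) = mex{0} = 1
g(4) = mex{0} = 1
g(5) = mex{0} = 1
g(6) = mex{0,1} = 2
So g(6) = 2.
Stack B is a plain Nim stack of size 13, so its Grundy value is 13.
Build the Grundy sequence for stack C with g(k) = mex{g(k−s) : s ∈ {4, 5, 7}, s ≤ k}:
k:     0  1  2  3  4  5  6  7  8
g(k):  0  0  0  0  1  1  1  1  2
So g(8) = 2.
The value of a disjunctive sum is the nim-sum of the parts.
Combined value = 2 ⊕ 13 ⊕ 2 = 13.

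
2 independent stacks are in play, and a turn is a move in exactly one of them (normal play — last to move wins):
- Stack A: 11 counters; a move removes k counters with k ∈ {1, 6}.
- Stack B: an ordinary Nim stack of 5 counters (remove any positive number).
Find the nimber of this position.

5

For stack A, compute g(0), g(1), … with moves {1, 6}:
g(0) = mex{} = 0
g(1) = mex{0} = 1
g(2) = mex{1} = 0
g(3) = mex{0} = 1
g(4) = mex{1} = 0
g(5) = mex{0} = 1
g(6) = mex{0,1} = 2
g(7) = mex{1,2} = 0
g(8) = mex{0} = 1
g(9) = mex{1} = 0
g(10) = mex{0} = 1
g(11) = mex{1} = 0
So g(11) = 0.
Stack B is a plain Nim stack of size 5, so its Grundy value is 5.
The value of a disjunctive sum is the nim-sum of the parts.
Combined value = 0 ⊕ 5 = 5.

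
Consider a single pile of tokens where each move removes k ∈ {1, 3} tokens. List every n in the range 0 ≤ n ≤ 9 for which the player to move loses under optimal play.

0, 2, 4, 6, 8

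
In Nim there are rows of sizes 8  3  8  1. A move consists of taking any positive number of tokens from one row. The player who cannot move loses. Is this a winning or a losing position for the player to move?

Winning position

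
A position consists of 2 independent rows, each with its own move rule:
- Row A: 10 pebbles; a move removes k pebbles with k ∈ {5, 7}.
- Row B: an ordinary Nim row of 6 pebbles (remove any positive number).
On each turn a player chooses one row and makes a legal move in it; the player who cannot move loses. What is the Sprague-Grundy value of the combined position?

For row A, compute g(0), g(1), … with moves {5, 7}:
k:     0  1  2  3  4  5  6  7  8  9 10
g(k):  0  0  0  0  0  1  1  1  1  1  2
So g(10) = 2.
Row B is a plain Nim row of size 6, so its Grundy value is 6.
By the Sprague-Grundy theorem, the Grundy value of a sum of independent games is the XOR of the component values.
Combined value = 2 XOR 6 = 4.

4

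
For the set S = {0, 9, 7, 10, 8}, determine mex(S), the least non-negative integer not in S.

1

0 is in the set but 1 is not, so the mex is 1.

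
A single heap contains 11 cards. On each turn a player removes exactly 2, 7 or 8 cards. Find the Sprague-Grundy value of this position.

Build the Grundy sequence with g(k) = mex{g(k−s) : s ∈ {2, 7, 8}, s ≤ k}:
g(0) = mex{} = 0
g(1) = mex{} = 0
g(2) = mex{0} = 1
g(3) = mex{0} = 1
g(4) = mex{1} = 0
g(5) = mex{1} = 0
g(6) = mex{0} = 1
g(7) = mex{0} = 1
g(8) = mex{0,1} = 2
g(9) = mex{0,1} = 2
g(10) = mex{1,2} = 0
g(11) = mex{0,1,2} = 3
So g(11) = 3.

3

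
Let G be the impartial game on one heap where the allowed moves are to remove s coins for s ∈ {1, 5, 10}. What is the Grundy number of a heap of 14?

2

Grundy values for subtraction set {1, 5, 10}:
k:     0  1  2  3  4  5  6  7  8  9 10 11 12 13 14
g(k):  0  1  0  1  0  1  0  1  0  1  2  3  2  3  2
So g(14) = 2.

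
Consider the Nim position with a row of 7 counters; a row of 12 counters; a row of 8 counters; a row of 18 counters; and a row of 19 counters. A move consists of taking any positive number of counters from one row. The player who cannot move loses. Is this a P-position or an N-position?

N-position

Nim-sum: 7 ⊕ 12 ⊕ 8 ⊕ 18 ⊕ 19 = 2.
The nim-sum is 2 ≠ 0, so this is an N-position: the player to move can win.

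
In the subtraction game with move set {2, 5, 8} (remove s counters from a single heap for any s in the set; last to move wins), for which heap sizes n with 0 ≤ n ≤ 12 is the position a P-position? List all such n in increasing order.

0, 1, 4, 7, 10, 11

Compute g(0), g(1), … for moves {2, 5, 8}:
k:     0  1  2  3  4  5  6  7  8  9 10 11 12
g(k):  0  0  1  1  0  2  1  0  2  1  0  0  1
The P-positions (g = 0) in 0..12 are 0, 1, 4, 7, 10, 11.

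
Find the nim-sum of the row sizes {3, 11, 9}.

Compute the nim-sum pairwise:
3 ⊕ 11 = 8
8 ⊕ 9 = 1

1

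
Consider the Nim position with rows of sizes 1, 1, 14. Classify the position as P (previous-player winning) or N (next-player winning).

N-position

Write each in binary and XOR column by column:
  0001  (1)
  0001  (1)
  1110  (14)
  ----
  1110  (14)
The nim-sum is 14 ≠ 0, so this is an N-position: the player to move can win.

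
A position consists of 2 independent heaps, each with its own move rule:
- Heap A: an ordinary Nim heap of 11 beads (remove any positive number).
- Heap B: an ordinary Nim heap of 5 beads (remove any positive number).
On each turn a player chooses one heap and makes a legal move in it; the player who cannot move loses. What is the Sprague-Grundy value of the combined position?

14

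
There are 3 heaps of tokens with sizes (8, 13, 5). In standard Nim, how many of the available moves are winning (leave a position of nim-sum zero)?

0

Nim-sum: 8 ^ 13 ^ 5 = 0.
The nim-sum is already 0, so every move leaves a nonzero nim-sum — there are no winning moves.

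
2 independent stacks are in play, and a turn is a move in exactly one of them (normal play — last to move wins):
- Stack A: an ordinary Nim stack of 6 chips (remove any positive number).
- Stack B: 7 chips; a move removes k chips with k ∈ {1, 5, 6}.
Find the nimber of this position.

5

Stack A is a plain Nim stack of size 6, so its Grundy value is 6.
Build the Grundy sequence for stack B with g(k) = mex{g(k−s) : s ∈ {1, 5, 6}, s ≤ k}:
g(0) = mex{} = 0
g(1) = mex{0} = 1
g(2) = mex{1} = 0
g(3) = mex{0} = 1
g(4) = mex{1} = 0
g(5) = mex{0} = 1
g(6) = mex{0,1} = 2
g(7) = mex{0,1,2} = 3
So g(7) = 3.
The value of a disjunctive sum is the nim-sum of the parts.
Combined value = 6 XOR 3 = 5.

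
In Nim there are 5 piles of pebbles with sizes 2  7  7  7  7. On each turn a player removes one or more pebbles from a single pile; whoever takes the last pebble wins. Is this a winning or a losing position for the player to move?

Nim-sum: 2 ^ 7 ^ 7 ^ 7 ^ 7 = 2.
The nim-sum is 2 ≠ 0, so this is an N-position: the player to move can win.

Winning position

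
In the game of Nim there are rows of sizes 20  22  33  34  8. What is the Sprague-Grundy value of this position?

9

Compute the nim-sum pairwise:
20 ⊕ 22 = 2
2 ⊕ 33 = 35
35 ⊕ 34 = 1
1 ⊕ 8 = 9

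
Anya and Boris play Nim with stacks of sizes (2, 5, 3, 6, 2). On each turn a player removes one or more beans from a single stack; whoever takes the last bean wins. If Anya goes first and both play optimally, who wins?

Boris wins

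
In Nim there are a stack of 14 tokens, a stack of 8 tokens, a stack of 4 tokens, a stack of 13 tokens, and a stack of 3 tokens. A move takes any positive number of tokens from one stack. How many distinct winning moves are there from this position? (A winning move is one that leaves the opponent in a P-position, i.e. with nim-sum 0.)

3

Write each in binary and XOR column by column:
  1110  (14)
  1000  (8)
  0100  (4)
  1101  (13)
  0011  (3)
  ----
  1100  (12)
The overall nim-sum is X = 12. A stack of size p has a winning move iff p XOR X < p (reduce it to p XOR X).
  14: 14 XOR 12 = 2 < 14 — winning move (to 2).
  8: 8 XOR 12 = 4 < 8 — winning move (to 4).
  4: 4 XOR 12 = 8 ≥ 4 — no move.
  13: 13 XOR 12 = 1 < 13 — winning move (to 1).
  3: 3 XOR 12 = 15 ≥ 3 — no move.
That gives 3 winning moves.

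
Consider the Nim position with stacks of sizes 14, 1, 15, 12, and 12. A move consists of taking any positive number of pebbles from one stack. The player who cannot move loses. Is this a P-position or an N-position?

Nim-sum: 14 ⊕ 1 ⊕ 15 ⊕ 12 ⊕ 12 = 0.
The nim-sum is 0, so this is a P-position: the player to move is in a losing position under optimal play.

P-position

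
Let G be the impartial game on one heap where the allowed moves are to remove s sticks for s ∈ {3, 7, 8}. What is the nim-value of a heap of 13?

2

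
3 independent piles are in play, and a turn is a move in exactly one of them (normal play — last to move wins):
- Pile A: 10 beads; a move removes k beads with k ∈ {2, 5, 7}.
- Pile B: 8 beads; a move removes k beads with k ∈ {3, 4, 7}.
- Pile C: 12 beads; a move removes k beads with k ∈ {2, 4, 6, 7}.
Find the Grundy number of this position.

3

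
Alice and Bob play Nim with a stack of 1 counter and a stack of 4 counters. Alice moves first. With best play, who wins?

Alice wins

In binary:
  001  (1)
  100  (4)
  ---
  101  (5)
The nim-sum is 5 ≠ 0, so this is an N-position: the player to move can win; Alice has a winning move.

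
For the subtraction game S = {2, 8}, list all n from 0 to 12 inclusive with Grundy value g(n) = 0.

0, 1, 4, 5, 10, 11

Grundy values for subtraction set {2, 8}:
g(0) = mex{} = 0
g(1) = mex{} = 0
g(2) = mex{0} = 1
g(3) = mex{0} = 1
g(4) = mex{1} = 0
g(5) = mex{1} = 0
g(6) = mex{0} = 1
g(7) = mex{0} = 1
g(8) = mex{0,1} = 2
g(9) = mex{0,1} = 2
g(10) = mex{1,2} = 0
g(11) = mex{1,2} = 0
g(12) = mex{0} = 1
The P-positions (g = 0) in 0..12 are 0, 1, 4, 5, 10, 11.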